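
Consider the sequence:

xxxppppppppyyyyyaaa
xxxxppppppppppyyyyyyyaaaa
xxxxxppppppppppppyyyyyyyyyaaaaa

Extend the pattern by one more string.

Each string has the form x^{n} p^{2n+2} y^{2n-1} a^{n}, where the shown terms are n = 3, 4, 5.
Setting n = 6 gives 6, 14, 11, 6 characters in each block.

xxxxxxppppppppppppppyyyyyyyyyyyaaaaaa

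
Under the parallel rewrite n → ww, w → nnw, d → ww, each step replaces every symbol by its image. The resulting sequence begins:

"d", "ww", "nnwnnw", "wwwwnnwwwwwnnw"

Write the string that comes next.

Replace each of the 14 characters of wwwwnnwwwwwnnw in place — nnw nnw nnw nnw ww ww nnw nnw nnw nnw nnw ww ww nnw — and concatenate.

nnwnnwnnwnnwwwwwnnwnnwnnwnnwnnwwwwwnnw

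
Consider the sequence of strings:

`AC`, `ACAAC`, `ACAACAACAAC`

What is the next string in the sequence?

Every step duplicates the string with 'A' between the halves.
Doubling ACAACAACAAC with 'A' between the halves:

ACAACAACAACAACAACAACAAC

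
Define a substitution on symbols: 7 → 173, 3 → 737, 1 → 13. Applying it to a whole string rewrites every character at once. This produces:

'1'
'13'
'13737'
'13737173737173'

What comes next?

Replace each of the 14 characters of 13737173737173 in place — 13 737 173 737 173 13 173 737 173 737 173 13 173 737 — and concatenate.

137371737371731317373717373717313173737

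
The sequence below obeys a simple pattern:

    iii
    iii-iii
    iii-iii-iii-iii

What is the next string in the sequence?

iii-iii-iii-iii-iii-iii-iii-iii

s(k+1) = s(k)·-·s(k) — each term doubles the last with '-' between the halves.
So the next term is two copies of iii-iii-iii-iii with '-' between the halves.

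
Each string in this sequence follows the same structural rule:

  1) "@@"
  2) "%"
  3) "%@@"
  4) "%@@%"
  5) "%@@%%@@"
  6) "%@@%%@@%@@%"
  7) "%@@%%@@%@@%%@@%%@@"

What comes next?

%@@%%@@%@@%%@@%%@@%@@%%@@%@@%

From term 3 onward, concatenate the last term with the second-to-last: %·@@ = %@@, %@@·% = %@@%, …
So term 8 is %@@%%@@%@@%%@@%%@@·%@@%%@@%@@%.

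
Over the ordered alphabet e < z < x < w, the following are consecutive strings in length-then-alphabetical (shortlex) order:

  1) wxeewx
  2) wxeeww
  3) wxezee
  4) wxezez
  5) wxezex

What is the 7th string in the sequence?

wxezze

Advancing 2 positions from wxezex through wxezex → wxezew reaches term 7.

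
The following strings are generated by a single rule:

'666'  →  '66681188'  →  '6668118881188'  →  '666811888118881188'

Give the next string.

Each term is the previous one with 81188 appended.
Applying this once more to 666811888118881188:

66681188811888118881188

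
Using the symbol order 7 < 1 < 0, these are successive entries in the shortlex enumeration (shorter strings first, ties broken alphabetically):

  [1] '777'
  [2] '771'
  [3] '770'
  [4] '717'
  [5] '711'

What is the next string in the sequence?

710

Find the rightmost character of 711 below 0, bump it to the next letter, and reset everything to its right to 7.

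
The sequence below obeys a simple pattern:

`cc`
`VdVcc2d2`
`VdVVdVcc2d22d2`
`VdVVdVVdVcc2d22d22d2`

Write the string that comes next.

Each term wraps the previous one in VdV on the left and 2d2 on the right.
Applying this once more to VdVVdVVdVcc2d22d22d2:

VdVVdVVdVVdVcc2d22d22d22d2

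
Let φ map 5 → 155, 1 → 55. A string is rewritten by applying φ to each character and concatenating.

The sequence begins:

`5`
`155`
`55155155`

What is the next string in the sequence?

Expanding 55155155: 5→155, 5→155, 1→55, 5→155, 5→155, 1→55, 5→155, 5→155. Concatenated: 155 155 55 155 155 55 155 155.

1551555515515555155155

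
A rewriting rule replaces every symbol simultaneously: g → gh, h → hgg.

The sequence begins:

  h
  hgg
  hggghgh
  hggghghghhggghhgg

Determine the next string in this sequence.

φ(hggghghghhggghhgg) expands symbol-by-symbol to hgg gh gh gh hgg gh hgg gh hgg hgg gh gh gh hgg hgg gh gh; joining the 17 pieces gives the next term.

hggghghghhggghhggghhgghggghghghhgghggghgh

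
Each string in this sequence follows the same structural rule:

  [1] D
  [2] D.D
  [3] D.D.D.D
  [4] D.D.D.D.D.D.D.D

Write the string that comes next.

Each string is two copies of the previous one joined by '.'.
Doubling D.D.D.D.D.D.D.D with '.' between the halves:

D.D.D.D.D.D.D.D.D.D.D.D.D.D.D.D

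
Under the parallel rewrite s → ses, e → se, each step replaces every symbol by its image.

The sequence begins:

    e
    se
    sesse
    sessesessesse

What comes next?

sessesessessesessesessessesessesse

Applying the rule to each of the 13 symbols of sessesessesse gives the pieces ses se ses ses se ses se ses ses se ses ses se, which concatenate to the answer.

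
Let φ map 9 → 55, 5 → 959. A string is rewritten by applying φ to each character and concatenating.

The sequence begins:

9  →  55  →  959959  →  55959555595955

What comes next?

95995955959559599599599595595955959959

Replace each of the 14 characters of 55959555595955 in place — 959 959 55 959 55 959 959 959 959 55 959 55 959 959 — and concatenate.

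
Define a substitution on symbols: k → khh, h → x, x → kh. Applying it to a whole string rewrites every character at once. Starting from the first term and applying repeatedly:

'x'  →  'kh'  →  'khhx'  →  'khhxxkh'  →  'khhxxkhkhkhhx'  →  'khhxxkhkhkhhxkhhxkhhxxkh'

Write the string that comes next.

Replace each of the 24 characters of khhxxkhkhkhhxkhhxkhhxxkh in place — khh x x kh kh khh x khh x khh x x kh khh x x kh khh x x kh kh khh x — and concatenate.

khhxxkhkhkhhxkhhxkhhxxkhkhhxxkhkhhxxkhkhkhhx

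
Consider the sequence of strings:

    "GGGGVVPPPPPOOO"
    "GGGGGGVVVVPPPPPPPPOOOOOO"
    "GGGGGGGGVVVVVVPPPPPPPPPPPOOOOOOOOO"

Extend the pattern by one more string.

Each string has the form G^{2n+2} V^{2n} P^{3n+2} O^{3n} (n = 1, 2, …).
For the next term, n = 4, so the run lengths are 10, 8, 14, 12.

GGGGGGGGGGVVVVVVVVPPPPPPPPPPPPPPOOOOOOOOOOOO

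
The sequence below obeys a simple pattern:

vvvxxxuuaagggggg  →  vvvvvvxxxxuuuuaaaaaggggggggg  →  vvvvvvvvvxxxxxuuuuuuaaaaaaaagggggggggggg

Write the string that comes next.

Term n consists of 3n v's, followed by n+2 x's, followed by 2n u's, followed by 3n-1 a's, followed by 3n+3 g's (n = 1, 2, …).
At n = 4 the blocks have lengths 12, 6, 8, 11, 15.

vvvvvvvvvvvvxxxxxxuuuuuuuuaaaaaaaaaaaggggggggggggggg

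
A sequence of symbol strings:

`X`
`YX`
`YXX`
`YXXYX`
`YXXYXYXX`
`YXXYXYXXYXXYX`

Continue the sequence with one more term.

YXXYXYXXYXXYXYXXYXYXX

Each term (from the third on) is the previous term followed by the one before it: term 3 = YX·X = YXX.
Continuing: YXXYXYXXYXXYX · YXXYXYXX gives term 7.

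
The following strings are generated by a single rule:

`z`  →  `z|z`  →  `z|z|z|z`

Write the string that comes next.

z|z|z|z|z|z|z|z

Every step duplicates the string with '|' between the halves.
So the next term is two copies of z|z|z|z with '|' between the halves.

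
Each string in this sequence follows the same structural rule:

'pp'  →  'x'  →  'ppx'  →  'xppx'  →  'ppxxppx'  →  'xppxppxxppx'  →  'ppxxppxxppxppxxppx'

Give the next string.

xppxppxxppxppxxppxxppxppxxppx

This is a Fibonacci-style word recurrence s(k) = s(k−2)·s(k−1): e.g. pp·x = ppx.
The next term joins xppxppxxppx and ppxxppxxppxppxxppx.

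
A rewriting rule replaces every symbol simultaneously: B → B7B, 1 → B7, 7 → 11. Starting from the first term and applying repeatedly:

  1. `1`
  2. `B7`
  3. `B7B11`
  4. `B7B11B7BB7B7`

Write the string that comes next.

Rewriting each symbol of B7B11B7BB7B7: B→B7B, 7→11, B→B7B, 1→B7, 1→B7, B→B7B, 7→11, B→B7B, B→B7B, 7→11, B→B7B, 7→11, which concatenates to B7B 11 B7B B7 B7 B7B 11 B7B B7B 11 B7B 11.

B7B11B7BB7B7B7B11B7BB7B11B7B11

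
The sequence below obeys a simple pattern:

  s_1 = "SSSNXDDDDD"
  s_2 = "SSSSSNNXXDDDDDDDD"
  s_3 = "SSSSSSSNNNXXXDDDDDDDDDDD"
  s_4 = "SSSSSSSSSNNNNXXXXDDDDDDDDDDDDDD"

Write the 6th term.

Reading off run lengths: S runs 3, 5, 7, 9; N runs 1, 2, 3, 4; X runs 1, 2, 3, 4; D runs 5, 8, 11, 14 — each is linear in n (n = 1, 2, …).
For term 6, n = 6, so the run lengths are 13, 6, 6, 20.

SSSSSSSSSSSSSNNNNNNXXXXXXDDDDDDDDDDDDDDDDDDDD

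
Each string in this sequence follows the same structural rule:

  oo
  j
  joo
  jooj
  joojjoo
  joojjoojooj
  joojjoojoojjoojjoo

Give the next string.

joojjoojoojjoojjoojoojjoojooj

This is a Fibonacci-style word recurrence s(k) = s(k−1)·s(k−2): e.g. j·oo = joo.
The next term joins joojjoojoojjoojjoo and joojjoojooj.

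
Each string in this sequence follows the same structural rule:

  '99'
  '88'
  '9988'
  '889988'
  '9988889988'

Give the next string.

8899889988889988

Each term (from the third on) is the two preceding terms concatenated in order: term 3 = 99·88 = 9988.
Continuing: 889988 · 9988889988 gives term 6.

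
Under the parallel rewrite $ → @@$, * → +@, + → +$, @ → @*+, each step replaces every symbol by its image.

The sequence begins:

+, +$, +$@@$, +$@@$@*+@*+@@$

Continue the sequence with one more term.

+$@@$@*+@*+@@$@*++@+$@*++@+$@*+@*+@@$

Replace each of the 14 characters of +$@@$@*+@*+@@$ in place — +$ @@$ @*+ @*+ @@$ @*+ +@ +$ @*+ +@ +$ @*+ @*+ @@$ — and concatenate.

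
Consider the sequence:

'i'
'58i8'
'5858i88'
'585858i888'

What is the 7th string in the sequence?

585858585858i888888

Each term wraps the previous one in 58 on the left and 8 on the right.
From 585858i888, 3 further steps: 585858i888 → 58585858i8888 → 5858585858i88888 → (answer).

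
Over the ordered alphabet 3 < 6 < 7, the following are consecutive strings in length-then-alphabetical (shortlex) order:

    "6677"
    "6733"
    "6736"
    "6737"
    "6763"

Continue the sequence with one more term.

Find the rightmost character of 6763 below 7, bump it to the next letter, and reset everything to its right to 3.

6766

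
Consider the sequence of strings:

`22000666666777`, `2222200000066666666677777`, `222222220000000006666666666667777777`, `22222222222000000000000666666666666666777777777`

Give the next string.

2222222222222200000000000000066666666666666666677777777777

Each string has the form 2^{3n-1} 0^{3n} 6^{3n+3} 7^{2n+1} (n = 1, 2, …).
For the next term, n = 5, so the run lengths are 14, 15, 18, 11.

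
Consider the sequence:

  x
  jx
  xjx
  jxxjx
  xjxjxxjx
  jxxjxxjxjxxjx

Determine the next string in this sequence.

This is a Fibonacci-style word recurrence s(k) = s(k−2)·s(k−1): e.g. x·jx = xjx.
So term 7 is xjxjxxjx·jxxjxxjxjxxjx.

xjxjxxjxjxxjxxjxjxxjx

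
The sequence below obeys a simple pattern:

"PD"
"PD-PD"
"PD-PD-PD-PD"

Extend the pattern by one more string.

Each string is two copies of the previous one joined by '-'.
So the next term is two copies of PD-PD-PD-PD with '-' between the halves.

PD-PD-PD-PD-PD-PD-PD-PD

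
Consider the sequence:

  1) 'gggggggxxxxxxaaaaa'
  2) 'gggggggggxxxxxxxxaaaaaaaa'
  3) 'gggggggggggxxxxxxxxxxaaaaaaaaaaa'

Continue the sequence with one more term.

Term n consists of 2n+3 g's, followed by 2n+2 x's, followed by 3n-1 a's, where the shown terms are n = 2, 3, 4.
For the next term, n = 5, so the run lengths are 13, 12, 14.

gggggggggggggxxxxxxxxxxxxaaaaaaaaaaaaaa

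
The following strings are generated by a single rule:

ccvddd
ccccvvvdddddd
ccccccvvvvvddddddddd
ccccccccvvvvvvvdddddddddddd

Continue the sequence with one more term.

ccccccccccvvvvvvvvvddddddddddddddd

Reading off run lengths: c runs 2, 4, 6, 8; v runs 1, 3, 5, 7; d runs 3, 6, 9, 12 — each is linear in n (n = 1, 2, …).
At n = 5 the blocks have lengths 10, 9, 15.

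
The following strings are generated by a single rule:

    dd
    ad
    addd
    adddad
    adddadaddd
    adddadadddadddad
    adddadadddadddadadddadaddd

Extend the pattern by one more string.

From term 3 onward, concatenate the last term with the second-to-last: ad·dd = addd, addd·ad = adddad, …
Continuing: adddadadddadddadadddadaddd · adddadadddadddad gives term 8.

adddadadddadddadadddadadddadddadadddadddad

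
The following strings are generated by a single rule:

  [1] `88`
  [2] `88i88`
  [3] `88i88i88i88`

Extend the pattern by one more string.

88i88i88i88i88i88i88i88

Every step duplicates the string with 'i' between the halves.
One more doubling of 88i88i88i88 gives the answer.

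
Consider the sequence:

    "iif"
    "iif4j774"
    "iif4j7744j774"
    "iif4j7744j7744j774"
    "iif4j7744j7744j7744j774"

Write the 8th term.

iif4j7744j7744j7744j7744j7744j7744j774

Every step adds 4j774 to the end: s(k+1) = s(k)·4j774.
From iif4j7744j7744j7744j774, 3 further steps: iif4j7744j7744j7744j774 → iif4j7744j7744j7744j7744j774 → iif4j7744j7744j7744j7744j7744j774 → (answer).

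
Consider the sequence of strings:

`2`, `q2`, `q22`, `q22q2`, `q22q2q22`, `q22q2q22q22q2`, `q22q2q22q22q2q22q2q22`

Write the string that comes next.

From term 3 onward, concatenate the last term with the second-to-last: q2·2 = q22, q22·q2 = q22q2, …
So term 8 is q22q2q22q22q2q22q2q22·q22q2q22q22q2.

q22q2q22q22q2q22q2q22q22q2q22q22q2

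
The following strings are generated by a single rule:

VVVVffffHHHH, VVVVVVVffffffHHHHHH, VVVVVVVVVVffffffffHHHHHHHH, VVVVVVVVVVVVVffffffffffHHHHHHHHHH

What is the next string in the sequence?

The n-th term is 3n+1 V's then 2n+2 f's then 2n+2 H's (n = 1, 2, …).
Setting n = 5 gives 16, 12, 12 characters in each block.

VVVVVVVVVVVVVVVVffffffffffffHHHHHHHHHHHH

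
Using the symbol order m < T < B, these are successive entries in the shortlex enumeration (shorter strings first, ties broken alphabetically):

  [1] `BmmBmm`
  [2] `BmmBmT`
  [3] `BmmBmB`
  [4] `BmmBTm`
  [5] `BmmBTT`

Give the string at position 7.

Advancing 2 positions from BmmBTT through BmmBTT → BmmBTB reaches term 7.

BmmBBm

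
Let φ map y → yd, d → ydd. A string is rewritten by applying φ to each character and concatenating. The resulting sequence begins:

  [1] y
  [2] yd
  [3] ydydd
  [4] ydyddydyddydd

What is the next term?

φ(ydyddydyddydd) expands symbol-by-symbol to yd ydd yd ydd ydd yd ydd yd ydd ydd yd ydd ydd; joining the 13 pieces gives the next term.

ydyddydyddyddydyddydyddyddydyddydd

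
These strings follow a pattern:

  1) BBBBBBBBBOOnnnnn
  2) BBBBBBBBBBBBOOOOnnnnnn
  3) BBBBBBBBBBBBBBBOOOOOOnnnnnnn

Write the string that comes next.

BBBBBBBBBBBBBBBBBBOOOOOOOOnnnnnnnn

Reading off run lengths: B runs 9, 12, 15; O runs 2, 4, 6; n runs 5, 6, 7 — each is linear in n, where the shown terms are n = 2, 3, 4.
Setting n = 5 gives 18, 8, 8 characters in each block.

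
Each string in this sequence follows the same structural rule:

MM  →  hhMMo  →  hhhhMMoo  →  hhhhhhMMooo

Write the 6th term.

Each term wraps the previous one in hh on the left and o on the right.
From hhhhhhMMooo, 2 further steps: hhhhhhMMooo → hhhhhhhhMMoooo → (answer).

hhhhhhhhhhMMooooo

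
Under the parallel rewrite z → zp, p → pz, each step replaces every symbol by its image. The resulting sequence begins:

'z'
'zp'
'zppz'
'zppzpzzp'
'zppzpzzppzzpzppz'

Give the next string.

Applying the rule to each of the 16 symbols of zppzpzzppzzpzppz gives the pieces zp pz pz zp pz zp zp pz pz zp zp pz zp pz pz zp, which concatenate to the answer.

zppzpzzppzzpzppzpzzpzppzzppzpzzp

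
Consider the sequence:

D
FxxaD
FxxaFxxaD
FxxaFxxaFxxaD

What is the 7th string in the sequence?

The strings grow by a fixed prefix Fxxa each time.
From FxxaFxxaFxxaD, 3 further steps: FxxaFxxaFxxaD → FxxaFxxaFxxaFxxaD → FxxaFxxaFxxaFxxaFxxaD → (answer).

FxxaFxxaFxxaFxxaFxxaFxxaD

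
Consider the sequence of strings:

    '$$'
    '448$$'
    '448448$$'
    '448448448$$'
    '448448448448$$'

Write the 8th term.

448448448448448448448$$

Each term is the previous one with 448 prepended.
From 448448448448$$, 3 further steps: 448448448448$$ → 448448448448448$$ → 448448448448448448$$ → (answer).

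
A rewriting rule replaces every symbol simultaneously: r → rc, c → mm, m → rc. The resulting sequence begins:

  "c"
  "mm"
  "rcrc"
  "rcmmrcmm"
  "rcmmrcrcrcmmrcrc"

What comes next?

Rewriting the 16 symbols of rcmmrcrcrcmmrcrc one by one yields rc mm rc rc rc mm rc mm rc mm rc rc rc mm rc mm; concatenated:

rcmmrcrcrcmmrcmmrcmmrcrcrcmmrcmm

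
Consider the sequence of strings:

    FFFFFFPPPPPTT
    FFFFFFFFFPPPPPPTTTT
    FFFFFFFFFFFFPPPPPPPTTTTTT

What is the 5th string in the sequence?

Term n consists of 3n F's, followed by n+3 P's, followed by 2n-2 T's, where the shown terms are n = 2, 3, 4.
At n = 6 the blocks have lengths 18, 9, 10.

FFFFFFFFFFFFFFFFFFPPPPPPPPPTTTTTTTTTT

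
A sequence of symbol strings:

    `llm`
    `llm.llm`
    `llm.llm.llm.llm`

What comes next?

Each string is two copies of the previous one joined by '.'.
So the next term is two copies of llm.llm.llm.llm with '.' between the halves.

llm.llm.llm.llm.llm.llm.llm.llm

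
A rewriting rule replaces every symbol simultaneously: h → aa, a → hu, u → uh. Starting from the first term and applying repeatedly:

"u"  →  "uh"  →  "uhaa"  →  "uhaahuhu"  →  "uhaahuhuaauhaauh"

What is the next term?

Rewriting the 16 symbols of uhaahuhuaauhaauh one by one yields uh aa hu hu aa uh aa uh hu hu uh aa hu hu uh aa; concatenated:

uhaahuhuaauhaauhhuhuuhaahuhuuhaa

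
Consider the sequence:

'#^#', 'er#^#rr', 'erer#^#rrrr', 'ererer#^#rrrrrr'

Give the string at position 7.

erererererer#^#rrrrrrrrrrrr

Each term wraps the previous one in er on the left and rr on the right.
From ererer#^#rrrrrr, 3 further steps: ererer#^#rrrrrr → erererer#^#rrrrrrrr → ererererer#^#rrrrrrrrrr → (answer).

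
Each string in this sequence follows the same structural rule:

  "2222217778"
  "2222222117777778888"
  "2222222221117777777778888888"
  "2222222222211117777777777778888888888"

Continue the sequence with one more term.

Term n consists of 2n+3 2's, followed by n 1's, followed by 3n 7's, followed by 3n-2 8's (n = 1, 2, …).
Setting n = 5 gives 13, 5, 15, 13 characters in each block.

2222222222222111117777777777777778888888888888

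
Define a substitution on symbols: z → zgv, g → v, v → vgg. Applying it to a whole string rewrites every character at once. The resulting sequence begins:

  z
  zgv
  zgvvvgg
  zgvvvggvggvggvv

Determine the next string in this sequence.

Rewriting the 15 symbols of zgvvvggvggvggvv one by one yields zgv v vgg vgg vgg v v vgg v v vgg v v vgg vgg; concatenated:

zgvvvggvggvggvvvggvvvggvvvggvgg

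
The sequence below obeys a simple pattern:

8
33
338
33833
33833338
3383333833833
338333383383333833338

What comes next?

3383333833833338333383383333833833

This is a Fibonacci-style word recurrence s(k) = s(k−1)·s(k−2): e.g. 33·8 = 338.
Continuing: 338333383383333833338 · 3383333833833 gives term 8.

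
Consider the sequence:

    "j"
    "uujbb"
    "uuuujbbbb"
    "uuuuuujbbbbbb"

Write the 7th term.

uuuuuuuuuuuujbbbbbbbbbbbb

Every step adds uu to the front and bb to the end of the previous string.
From uuuuuujbbbbbb, 3 further steps: uuuuuujbbbbbb → uuuuuuuujbbbbbbbb → uuuuuuuuuujbbbbbbbbbb → (answer).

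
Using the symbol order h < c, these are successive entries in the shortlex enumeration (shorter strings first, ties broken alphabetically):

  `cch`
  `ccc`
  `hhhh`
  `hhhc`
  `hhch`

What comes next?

hhcc

The successor of hhch increments the rightmost position that isn't already c and resets every position after it to h.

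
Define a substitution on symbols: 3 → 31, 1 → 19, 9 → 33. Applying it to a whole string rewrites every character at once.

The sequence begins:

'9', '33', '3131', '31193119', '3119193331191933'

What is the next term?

31191933193331313119193319333131

Replace each of the 16 characters of 3119193331191933 in place — 31 19 19 33 19 33 31 31 31 19 19 33 19 33 31 31 — and concatenate.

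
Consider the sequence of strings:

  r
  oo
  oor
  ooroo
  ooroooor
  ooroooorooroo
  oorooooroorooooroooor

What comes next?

Each term (from the third on) is the previous term followed by the one before it: term 3 = oo·r = oor.
The next term joins oorooooroorooooroooor and ooroooorooroo.

oorooooroorooooroooorooroooorooroo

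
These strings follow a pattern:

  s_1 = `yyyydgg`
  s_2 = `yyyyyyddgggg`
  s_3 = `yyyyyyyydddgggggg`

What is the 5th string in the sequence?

yyyyyyyyyyyydddddgggggggggg

The n-th term is 2n+2 y's then n d's then 2n g's (n = 1, 2, …).
At n = 5 the blocks have lengths 12, 5, 10.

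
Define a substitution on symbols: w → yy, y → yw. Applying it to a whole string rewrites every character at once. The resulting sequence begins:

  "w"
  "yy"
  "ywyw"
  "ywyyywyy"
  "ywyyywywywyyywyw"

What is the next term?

Applying the rule to each of the 16 symbols of ywyyywywywyyywyw gives the pieces yw yy yw yw yw yy yw yy yw yy yw yw yw yy yw yy, which concatenate to the answer.

ywyyywywywyyywyyywyyywywywyyywyy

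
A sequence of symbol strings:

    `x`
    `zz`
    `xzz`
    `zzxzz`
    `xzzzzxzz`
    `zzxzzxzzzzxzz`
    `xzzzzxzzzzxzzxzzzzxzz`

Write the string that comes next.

Each term (from the third on) is the two preceding terms concatenated in order: term 3 = x·zz = xzz.
So term 8 is zzxzzxzzzzxzz·xzzzzxzzzzxzzxzzzzxzz.

zzxzzxzzzzxzzxzzzzxzzzzxzzxzzzzxzz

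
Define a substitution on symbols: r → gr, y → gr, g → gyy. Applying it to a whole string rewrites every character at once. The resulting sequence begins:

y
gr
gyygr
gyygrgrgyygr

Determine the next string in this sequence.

gyygrgrgyygrgyygrgyygrgrgyygr

Rewriting each symbol of gyygrgrgyygr: g→gyy, y→gr, y→gr, g→gyy, r→gr, g→gyy, r→gr, g→gyy, y→gr, y→gr, g→gyy, r→gr, which concatenates to gyy gr gr gyy gr gyy gr gyy gr gr gyy gr.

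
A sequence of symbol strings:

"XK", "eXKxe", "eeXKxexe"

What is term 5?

eeeeXKxexexexe

s(k+1) = e·s(k)·xe, so each term gains e as a prefix and xe as a suffix.
From eeXKxexe, 2 further steps: eeXKxexe → eeeXKxexexe → (answer).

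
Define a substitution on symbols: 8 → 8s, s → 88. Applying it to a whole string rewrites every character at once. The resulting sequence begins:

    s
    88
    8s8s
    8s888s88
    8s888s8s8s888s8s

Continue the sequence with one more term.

Applying the rule to each of the 16 symbols of 8s888s8s8s888s8s gives the pieces 8s 88 8s 8s 8s 88 8s 88 8s 88 8s 8s 8s 88 8s 88, which concatenate to the answer.

8s888s8s8s888s888s888s8s8s888s88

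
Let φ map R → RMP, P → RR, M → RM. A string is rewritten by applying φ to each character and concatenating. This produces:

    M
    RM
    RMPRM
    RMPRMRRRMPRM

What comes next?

RMPRMRRRMPRMRMPRMPRMPRMRRRMPRM

Expanding RMPRMRRRMPRM: R→RMP, M→RM, P→RR, R→RMP, M→RM, R→RMP, R→RMP, R→RMP, M→RM, P→RR, R→RMP, M→RM. Concatenated: RMP RM RR RMP RM RMP RMP RMP RM RR RMP RM.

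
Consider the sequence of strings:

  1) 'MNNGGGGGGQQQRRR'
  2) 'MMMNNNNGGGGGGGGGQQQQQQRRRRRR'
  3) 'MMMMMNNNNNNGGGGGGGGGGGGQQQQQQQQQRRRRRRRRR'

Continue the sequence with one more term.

Reading off run lengths: M runs 1, 3, 5; N runs 2, 4, 6; G runs 6, 9, 12; Q runs 3, 6, 9; R runs 3, 6, 9 — each is linear in n (n = 1, 2, …).
For the next term, n = 4, so the run lengths are 7, 8, 15, 12, 12.

MMMMMMMNNNNNNNNGGGGGGGGGGGGGGGQQQQQQQQQQQQRRRRRRRRRRRR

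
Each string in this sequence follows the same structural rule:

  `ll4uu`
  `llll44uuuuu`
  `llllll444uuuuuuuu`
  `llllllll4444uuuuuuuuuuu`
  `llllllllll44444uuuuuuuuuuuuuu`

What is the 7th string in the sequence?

llllllllllllll4444444uuuuuuuuuuuuuuuuuuuu

Reading off run lengths: l runs 2, 4, 6, 8, 10; 4 runs 1, 2, 3, 4, 5; u runs 2, 5, 8, 11, 14 — each is linear in n (n = 1, 2, …).
For term 7, n = 7, so the run lengths are 14, 7, 20.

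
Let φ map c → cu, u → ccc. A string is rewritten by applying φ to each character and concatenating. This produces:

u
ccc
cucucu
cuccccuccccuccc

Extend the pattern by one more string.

Rewriting the 15 symbols of cuccccuccccuccc one by one yields cu ccc cu cu cu cu ccc cu cu cu cu ccc cu cu cu; concatenated:

cuccccucucucuccccucucucuccccucucu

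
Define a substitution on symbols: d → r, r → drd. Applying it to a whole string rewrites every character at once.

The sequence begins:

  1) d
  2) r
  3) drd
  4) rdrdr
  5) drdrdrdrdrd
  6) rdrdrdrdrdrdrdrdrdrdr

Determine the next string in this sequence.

drdrdrdrdrdrdrdrdrdrdrdrdrdrdrdrdrdrdrdrdrd

Applying the rule to each of the 21 symbols of rdrdrdrdrdrdrdrdrdrdr gives the pieces drd r drd r drd r drd r drd r drd r drd r drd r drd r drd r drd, which concatenate to the answer.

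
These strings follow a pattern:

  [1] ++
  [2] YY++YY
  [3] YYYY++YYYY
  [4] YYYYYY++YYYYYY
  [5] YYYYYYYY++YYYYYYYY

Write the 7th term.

Each term wraps the previous one in YY on the left and YY on the right.
From YYYYYYYY++YYYYYYYY, 2 further steps: YYYYYYYY++YYYYYYYY → YYYYYYYYYY++YYYYYYYYYY → (answer).

YYYYYYYYYYYY++YYYYYYYYYYYY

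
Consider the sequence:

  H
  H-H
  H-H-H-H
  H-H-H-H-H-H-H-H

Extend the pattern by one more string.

Each string is two copies of the previous one joined by '-'.
One more doubling of H-H-H-H-H-H-H-H gives the answer.

H-H-H-H-H-H-H-H-H-H-H-H-H-H-H-H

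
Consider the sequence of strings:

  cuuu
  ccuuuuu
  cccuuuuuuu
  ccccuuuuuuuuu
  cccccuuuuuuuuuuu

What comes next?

Each string has the form c^{n} u^{2n+1} (n = 1, 2, …).
For the next term, n = 6, so the run lengths are 6, 13.

ccccccuuuuuuuuuuuuu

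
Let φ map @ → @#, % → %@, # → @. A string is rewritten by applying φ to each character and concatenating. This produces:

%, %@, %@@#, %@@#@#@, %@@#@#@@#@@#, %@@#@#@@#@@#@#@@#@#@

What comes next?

Applying the rule to each of the 20 symbols of %@@#@#@@#@@#@#@@#@#@ gives the pieces %@ @# @# @ @# @ @# @# @ @# @# @ @# @ @# @# @ @# @ @#, which concatenate to the answer.

%@@#@#@@#@@#@#@@#@#@@#@@#@#@@#@@#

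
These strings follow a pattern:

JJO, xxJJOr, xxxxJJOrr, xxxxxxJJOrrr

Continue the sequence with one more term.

Every step adds xx to the front and r to the end of the previous string.
One more step from xxxxxxJJOrrr gives the answer.

xxxxxxxxJJOrrrr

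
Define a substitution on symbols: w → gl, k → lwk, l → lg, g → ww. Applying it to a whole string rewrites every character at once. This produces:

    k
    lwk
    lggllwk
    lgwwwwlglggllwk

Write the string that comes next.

Rewriting the 15 symbols of lgwwwwlglggllwk one by one yields lg ww gl gl gl gl lg ww lg ww ww lg lg gl lwk; concatenated:

lgwwglglglgllgwwlgwwwwlglggllwk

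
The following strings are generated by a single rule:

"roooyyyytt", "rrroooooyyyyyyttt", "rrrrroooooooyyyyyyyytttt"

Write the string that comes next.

rrrrrrroooooooooyyyyyyyyyyttttt

The n-th term is 2n-1 r's then 2n+1 o's then 2n+2 y's then n+1 t's (n = 1, 2, …).
Setting n = 4 gives 7, 9, 10, 5 characters in each block.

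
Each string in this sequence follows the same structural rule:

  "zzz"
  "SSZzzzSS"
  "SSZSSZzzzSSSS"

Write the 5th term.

s(k+1) = SSZ·s(k)·SS, so each term gains SSZ as a prefix and SS as a suffix.
From SSZSSZzzzSSSS, 2 further steps: SSZSSZzzzSSSS → SSZSSZSSZzzzSSSSSS → (answer).

SSZSSZSSZSSZzzzSSSSSSSS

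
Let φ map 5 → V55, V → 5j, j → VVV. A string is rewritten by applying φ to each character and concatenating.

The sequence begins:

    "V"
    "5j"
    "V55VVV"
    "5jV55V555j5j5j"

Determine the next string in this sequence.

φ(5jV55V555j5j5j) expands symbol-by-symbol to V55 VVV 5j V55 V55 5j V55 V55 V55 VVV V55 VVV V55 VVV; joining the 14 pieces gives the next term.

V55VVV5jV55V555jV55V55V55VVVV55VVVV55VVV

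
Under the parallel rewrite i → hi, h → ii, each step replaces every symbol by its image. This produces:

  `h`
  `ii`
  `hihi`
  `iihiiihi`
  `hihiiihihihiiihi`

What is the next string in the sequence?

iihiiihihihiiihiiihiiihihihiiihi

Replace each of the 16 characters of hihiiihihihiiihi in place — ii hi ii hi hi hi ii hi ii hi ii hi hi hi ii hi — and concatenate.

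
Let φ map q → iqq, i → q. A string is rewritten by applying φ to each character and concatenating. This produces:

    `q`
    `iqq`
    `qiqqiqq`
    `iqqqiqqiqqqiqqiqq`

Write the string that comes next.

Applying the rule to each of the 17 symbols of iqqqiqqiqqqiqqiqq gives the pieces q iqq iqq iqq q iqq iqq q iqq iqq iqq q iqq iqq q iqq iqq, which concatenate to the answer.

qiqqiqqiqqqiqqiqqqiqqiqqiqqqiqqiqqqiqqiqq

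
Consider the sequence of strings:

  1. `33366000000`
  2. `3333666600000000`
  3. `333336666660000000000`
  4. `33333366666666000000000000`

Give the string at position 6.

Each string has the form 3^{n+1} 6^{2n-2} 0^{2n+2}, where the shown terms are n = 2, 3, 4, 5.
Setting n = 7 gives 8, 12, 16 characters in each block.

333333336666666666660000000000000000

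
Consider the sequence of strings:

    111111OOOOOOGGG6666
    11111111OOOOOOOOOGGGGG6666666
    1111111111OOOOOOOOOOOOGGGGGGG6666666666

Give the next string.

111111111111OOOOOOOOOOOOOOOGGGGGGGGG6666666666666

Term n consists of 2n+2 1's, followed by 3n O's, followed by 2n-1 G's, followed by 3n-2 6's, where the shown terms are n = 2, 3, 4.
Setting n = 5 gives 12, 15, 9, 13 characters in each block.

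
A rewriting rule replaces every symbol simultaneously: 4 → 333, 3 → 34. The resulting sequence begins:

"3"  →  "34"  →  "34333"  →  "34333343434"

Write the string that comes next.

Expanding 34333343434: 3→34, 4→333, 3→34, 3→34, 3→34, 3→34, 4→333, 3→34, 4→333, 3→34, 4→333. Concatenated: 34 333 34 34 34 34 333 34 333 34 333.

34333343434343333433334333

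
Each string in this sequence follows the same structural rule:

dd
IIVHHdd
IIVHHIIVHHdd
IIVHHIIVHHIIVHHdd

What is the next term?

IIVHHIIVHHIIVHHIIVHHdd

The strings grow by a fixed prefix IIVHH each time.
One more step from IIVHHIIVHHIIVHHdd gives the answer.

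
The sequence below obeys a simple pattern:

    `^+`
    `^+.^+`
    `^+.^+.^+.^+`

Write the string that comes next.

^+.^+.^+.^+.^+.^+.^+.^+

s(k+1) = s(k)·.·s(k) — each term doubles the last with '.' between the halves.
One more doubling of ^+.^+.^+.^+ gives the answer.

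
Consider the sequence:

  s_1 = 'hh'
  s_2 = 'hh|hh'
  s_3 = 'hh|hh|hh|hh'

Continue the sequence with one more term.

hh|hh|hh|hh|hh|hh|hh|hh

Every step duplicates the string with '|' between the halves.
So the next term is two copies of hh|hh|hh|hh with '|' between the halves.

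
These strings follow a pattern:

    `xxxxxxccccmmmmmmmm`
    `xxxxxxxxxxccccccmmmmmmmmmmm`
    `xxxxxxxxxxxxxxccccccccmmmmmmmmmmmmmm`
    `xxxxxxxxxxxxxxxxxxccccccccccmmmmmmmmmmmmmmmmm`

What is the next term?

xxxxxxxxxxxxxxxxxxxxxxccccccccccccmmmmmmmmmmmmmmmmmmmm

Term n consists of 4n-2 x's, followed by 2n c's, followed by 3n+2 m's, where the shown terms are n = 2, 3, 4, 5.
At n = 6 the blocks have lengths 22, 12, 20.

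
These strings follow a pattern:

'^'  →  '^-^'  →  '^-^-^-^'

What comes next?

Every step duplicates the string with '-' between the halves.
Doubling ^-^-^-^ with '-' between the halves:

^-^-^-^-^-^-^-^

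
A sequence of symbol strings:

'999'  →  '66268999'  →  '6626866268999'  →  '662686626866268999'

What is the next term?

The strings grow by a fixed prefix 66268 each time.
Applying this once more to 662686626866268999:

66268662686626866268999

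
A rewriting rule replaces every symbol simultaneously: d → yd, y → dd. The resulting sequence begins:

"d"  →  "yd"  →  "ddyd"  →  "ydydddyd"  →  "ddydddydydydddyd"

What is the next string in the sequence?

ydydddydydydddydddydddydydydddyd

Replace each of the 16 characters of ddydddydydydddyd in place — yd yd dd yd yd yd dd yd dd yd dd yd yd yd dd yd — and concatenate.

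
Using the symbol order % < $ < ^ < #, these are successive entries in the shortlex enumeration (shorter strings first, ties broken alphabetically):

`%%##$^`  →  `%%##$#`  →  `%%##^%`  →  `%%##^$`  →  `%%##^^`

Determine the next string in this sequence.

The successor of %%##^^ increments the rightmost position that isn't already # and resets every position after it to %.

%%##^#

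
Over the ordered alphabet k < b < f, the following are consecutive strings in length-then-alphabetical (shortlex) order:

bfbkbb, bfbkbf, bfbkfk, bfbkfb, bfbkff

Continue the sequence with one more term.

bfbbkk

Find the rightmost character of bfbkff below f, bump it to the next letter, and reset everything to its right to k.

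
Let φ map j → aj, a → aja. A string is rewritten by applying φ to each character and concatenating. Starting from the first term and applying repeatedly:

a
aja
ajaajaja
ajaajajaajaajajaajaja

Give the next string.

Rewriting the 21 symbols of ajaajajaajaajajaajaja one by one yields aja aj aja aja aj aja aj aja aja aj aja aja aj aja aj aja aja aj aja aj aja; concatenated:

ajaajajaajaajajaajajaajaajajaajaajajaajajaajaajajaajaja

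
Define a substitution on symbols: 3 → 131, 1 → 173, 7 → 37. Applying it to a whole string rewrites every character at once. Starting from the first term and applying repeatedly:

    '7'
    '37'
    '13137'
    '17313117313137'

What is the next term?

Rewriting the 14 symbols of 17313117313137 one by one yields 173 37 131 173 131 173 173 37 131 173 131 173 131 37; concatenated:

173371311731311731733713117313117313137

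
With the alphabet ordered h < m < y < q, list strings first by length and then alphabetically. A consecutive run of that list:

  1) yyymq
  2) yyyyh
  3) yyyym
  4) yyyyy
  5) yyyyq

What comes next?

yyyqh

The successor of yyyyq increments the rightmost position that isn't already q and resets every position after it to h.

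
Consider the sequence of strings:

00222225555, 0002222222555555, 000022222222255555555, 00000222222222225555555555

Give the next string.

Reading off run lengths: 0 runs 2, 3, 4, 5; 2 runs 5, 7, 9, 11; 5 runs 4, 6, 8, 10 — each is linear in n, where the shown terms are n = 2, 3, 4, 5.
At n = 6 the blocks have lengths 6, 13, 12.

0000002222222222222555555555555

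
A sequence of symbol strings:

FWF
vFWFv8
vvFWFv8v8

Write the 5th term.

Every step adds v to the front and v8 to the end of the previous string.
From vvFWFv8v8, 2 further steps: vvFWFv8v8 → vvvFWFv8v8v8 → (answer).

vvvvFWFv8v8v8v8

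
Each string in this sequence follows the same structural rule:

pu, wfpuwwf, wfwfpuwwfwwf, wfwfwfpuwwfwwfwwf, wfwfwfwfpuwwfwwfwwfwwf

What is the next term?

s(k+1) = wf·s(k)·wwf, so each term gains wf as a prefix and wwf as a suffix.
One more step from wfwfwfwfpuwwfwwfwwfwwf gives the answer.

wfwfwfwfwfpuwwfwwfwwfwwfwwf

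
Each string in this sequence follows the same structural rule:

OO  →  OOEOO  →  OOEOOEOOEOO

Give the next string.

Every step duplicates the string with 'E' between the halves.
So the next term is two copies of OOEOOEOOEOO with 'E' between the halves.

OOEOOEOOEOOEOOEOOEOOEOO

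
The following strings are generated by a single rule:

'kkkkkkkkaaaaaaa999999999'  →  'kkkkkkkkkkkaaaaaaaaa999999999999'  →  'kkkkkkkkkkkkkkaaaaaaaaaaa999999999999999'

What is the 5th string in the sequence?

kkkkkkkkkkkkkkkkkkkkaaaaaaaaaaaaaaa999999999999999999999

Each string has the form k^{3n-1} a^{2n+1} 9^{3n}, where the shown terms are n = 3, 4, 5.
At n = 7 the blocks have lengths 20, 15, 21.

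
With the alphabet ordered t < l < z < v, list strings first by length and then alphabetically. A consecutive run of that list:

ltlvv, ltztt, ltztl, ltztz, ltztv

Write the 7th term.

ltzll

Advancing 2 positions from ltztv through ltztv → ltzlt reaches term 7.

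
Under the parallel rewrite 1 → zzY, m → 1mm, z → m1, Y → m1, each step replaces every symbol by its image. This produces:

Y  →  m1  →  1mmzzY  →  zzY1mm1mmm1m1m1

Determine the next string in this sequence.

m1m1m1zzY1mm1mmzzY1mm1mm1mmzzY1mmzzY1mmzzY

φ(zzY1mm1mmm1m1m1) expands symbol-by-symbol to m1 m1 m1 zzY 1mm 1mm zzY 1mm 1mm 1mm zzY 1mm zzY 1mm zzY; joining the 15 pieces gives the next term.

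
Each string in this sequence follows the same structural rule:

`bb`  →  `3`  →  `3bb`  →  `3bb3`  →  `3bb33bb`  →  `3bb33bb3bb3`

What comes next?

From term 3 onward, concatenate the last term with the second-to-last: 3·bb = 3bb, 3bb·3 = 3bb3, …
The next term joins 3bb33bb3bb3 and 3bb33bb.

3bb33bb3bb33bb33bb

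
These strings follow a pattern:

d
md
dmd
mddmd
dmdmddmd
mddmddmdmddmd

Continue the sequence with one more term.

Each term (from the third on) is the two preceding terms concatenated in order: term 3 = d·md = dmd.
Continuing: dmdmddmd · mddmddmdmddmd gives term 7.

dmdmddmdmddmddmdmddmd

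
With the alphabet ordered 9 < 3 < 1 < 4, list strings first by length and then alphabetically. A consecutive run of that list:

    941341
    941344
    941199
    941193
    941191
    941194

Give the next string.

941139

Find the rightmost character of 941194 below 4, bump it to the next letter, and reset everything to its right to 9.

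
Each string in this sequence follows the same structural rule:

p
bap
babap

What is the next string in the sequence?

The strings grow by a fixed prefix ba each time.
Applying this once more to babap:

bababap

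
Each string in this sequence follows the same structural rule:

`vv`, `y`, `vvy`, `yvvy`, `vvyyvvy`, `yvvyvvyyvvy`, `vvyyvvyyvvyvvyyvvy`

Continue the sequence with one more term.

yvvyvvyyvvyvvyyvvyyvvyvvyyvvy

This is a Fibonacci-style word recurrence s(k) = s(k−2)·s(k−1): e.g. vv·y = vvy.
The next term joins yvvyvvyyvvy and vvyyvvyyvvyvvyyvvy.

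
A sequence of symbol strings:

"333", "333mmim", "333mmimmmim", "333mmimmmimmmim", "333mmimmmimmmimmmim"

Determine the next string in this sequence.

Every step adds mmim to the end: s(k+1) = s(k)·mmim.
One more step from 333mmimmmimmmimmmim gives the answer.

333mmimmmimmmimmmimmmim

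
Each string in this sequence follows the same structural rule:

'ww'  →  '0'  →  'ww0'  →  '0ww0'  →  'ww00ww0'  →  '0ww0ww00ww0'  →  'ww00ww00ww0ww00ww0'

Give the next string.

0ww0ww00ww0ww00ww00ww0ww00ww0

From term 3 onward, concatenate the second-to-last term with the last: ww·0 = ww0, 0·ww0 = 0ww0, …
So term 8 is 0ww0ww00ww0·ww00ww00ww0ww00ww0.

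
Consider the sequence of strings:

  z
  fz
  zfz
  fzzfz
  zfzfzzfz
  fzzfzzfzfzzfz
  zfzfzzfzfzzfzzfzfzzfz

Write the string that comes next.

This is a Fibonacci-style word recurrence s(k) = s(k−2)·s(k−1): e.g. z·fz = zfz.
So term 8 is fzzfzzfzfzzfz·zfzfzzfzfzzfzzfzfzzfz.

fzzfzzfzfzzfzzfzfzzfzfzzfzzfzfzzfz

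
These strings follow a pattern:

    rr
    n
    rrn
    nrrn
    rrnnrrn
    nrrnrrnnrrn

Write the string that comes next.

rrnnrrnnrrnrrnnrrn

This is a Fibonacci-style word recurrence s(k) = s(k−2)·s(k−1): e.g. rr·n = rrn.
Continuing: rrnnrrn · nrrnrrnnrrn gives term 7.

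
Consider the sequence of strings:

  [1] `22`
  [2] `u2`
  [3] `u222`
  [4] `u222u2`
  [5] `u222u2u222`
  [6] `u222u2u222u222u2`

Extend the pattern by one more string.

Each term (from the third on) is the previous term followed by the one before it: term 3 = u2·22 = u222.
Continuing: u222u2u222u222u2 · u222u2u222 gives term 7.

u222u2u222u222u2u222u2u222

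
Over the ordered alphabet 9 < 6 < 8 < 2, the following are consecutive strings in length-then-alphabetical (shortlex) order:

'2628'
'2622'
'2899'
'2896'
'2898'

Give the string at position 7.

Advancing 2 positions from 2898 through 2898 → 2892 reaches term 7.

2869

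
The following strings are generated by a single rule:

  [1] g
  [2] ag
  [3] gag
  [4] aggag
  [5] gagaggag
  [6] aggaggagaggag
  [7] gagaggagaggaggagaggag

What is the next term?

aggaggagaggaggagaggagaggaggagaggag

From term 3 onward, concatenate the second-to-last term with the last: g·ag = gag, ag·gag = aggag, …
So term 8 is aggaggagaggag·gagaggagaggaggagaggag.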